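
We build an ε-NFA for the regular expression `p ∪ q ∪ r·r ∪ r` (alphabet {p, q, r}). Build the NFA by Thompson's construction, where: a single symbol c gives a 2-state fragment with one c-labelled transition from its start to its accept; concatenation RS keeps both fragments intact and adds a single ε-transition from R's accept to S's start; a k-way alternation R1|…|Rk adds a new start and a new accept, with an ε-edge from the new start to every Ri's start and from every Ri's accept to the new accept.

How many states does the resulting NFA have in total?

12

Per subexpression:
Each of the 5 symbol leaves contributes a 2-state fragment.
  r·r = 4 states
  p ∪ q ∪ r·r ∪ r = 12 states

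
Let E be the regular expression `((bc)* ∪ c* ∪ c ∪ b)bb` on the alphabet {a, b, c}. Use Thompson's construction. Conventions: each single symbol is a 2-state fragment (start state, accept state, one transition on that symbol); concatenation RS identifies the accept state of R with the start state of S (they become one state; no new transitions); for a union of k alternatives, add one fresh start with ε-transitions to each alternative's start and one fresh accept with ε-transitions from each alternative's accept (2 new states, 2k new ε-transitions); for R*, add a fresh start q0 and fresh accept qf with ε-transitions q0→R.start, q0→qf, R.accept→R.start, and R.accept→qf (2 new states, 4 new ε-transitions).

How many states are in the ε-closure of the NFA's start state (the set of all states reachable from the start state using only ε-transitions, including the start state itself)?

10

Compute the ε-closure size of each fragment's start state recursively; a symbol fragment's start has no outgoing ε-edge, so its closure is just itself (size 1).
  bc → |closure| equals the left operand's closure size = 1 (its accept is not ε-reachable, so the closure stops there)
  (bc)* → new start has ε-edges to the inner start and to the new accept, so |closure| = 2 + 1 = 3
  c* → new start has ε-edges to the inner start and to the new accept, so |closure| = 2 + 1 = 3
  (bc)* ∪ c* ∪ c ∪ b → new start ε-reaches every alternative's start; at least one alternative accepts ε, so the union's new accept is reached too: |closure| = 1 + 3 + 3 + 1 + 1 + 1 = 10
  ((bc)* ∪ c* ∪ c ∪ b)bb → |closure| = 10 + (1−1) = 10 (closure spills across the concat boundary because the left factor accepts ε)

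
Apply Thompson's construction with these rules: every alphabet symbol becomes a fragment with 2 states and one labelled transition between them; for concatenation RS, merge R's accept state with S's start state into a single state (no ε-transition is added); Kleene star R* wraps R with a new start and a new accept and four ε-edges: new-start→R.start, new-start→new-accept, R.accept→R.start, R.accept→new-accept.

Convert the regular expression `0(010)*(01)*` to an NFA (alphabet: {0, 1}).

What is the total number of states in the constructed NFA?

Recursing over subexpressions:
Each of the 6 symbol leaves contributes a 2-state fragment.
  010 = 4 states
  (010)* = 6 states
  01 = 3 states
  (01)* = 5 states
  0(010)*(01)* = 11 states

11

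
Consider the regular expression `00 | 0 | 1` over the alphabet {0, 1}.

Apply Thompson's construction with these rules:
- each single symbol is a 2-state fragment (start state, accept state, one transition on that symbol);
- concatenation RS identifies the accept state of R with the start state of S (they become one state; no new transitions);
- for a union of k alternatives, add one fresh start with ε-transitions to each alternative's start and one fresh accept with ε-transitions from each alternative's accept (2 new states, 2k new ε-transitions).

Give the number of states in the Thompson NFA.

9

Per subexpression:
Each of the 4 symbol leaves contributes a 2-state fragment.
  00 — 3 states
  00 | 0 | 1 — 9 states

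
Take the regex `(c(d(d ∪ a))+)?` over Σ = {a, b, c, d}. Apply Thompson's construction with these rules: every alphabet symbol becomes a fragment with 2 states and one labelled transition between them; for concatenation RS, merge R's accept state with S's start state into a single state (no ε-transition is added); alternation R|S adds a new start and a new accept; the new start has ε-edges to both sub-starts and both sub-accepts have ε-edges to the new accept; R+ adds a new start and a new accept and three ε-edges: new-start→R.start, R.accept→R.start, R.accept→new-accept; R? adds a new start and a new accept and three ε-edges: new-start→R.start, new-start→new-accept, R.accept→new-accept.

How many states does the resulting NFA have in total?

Building bottom-up:
Each of the 4 symbol leaves contributes a 2-state fragment.
  d ∪ a : 6 states
  d(d ∪ a) : 7 states
  (d(d ∪ a))+ : 9 states
  c(d(d ∪ a))+ : 10 states
  (c(d(d ∪ a))+)? : 12 states

12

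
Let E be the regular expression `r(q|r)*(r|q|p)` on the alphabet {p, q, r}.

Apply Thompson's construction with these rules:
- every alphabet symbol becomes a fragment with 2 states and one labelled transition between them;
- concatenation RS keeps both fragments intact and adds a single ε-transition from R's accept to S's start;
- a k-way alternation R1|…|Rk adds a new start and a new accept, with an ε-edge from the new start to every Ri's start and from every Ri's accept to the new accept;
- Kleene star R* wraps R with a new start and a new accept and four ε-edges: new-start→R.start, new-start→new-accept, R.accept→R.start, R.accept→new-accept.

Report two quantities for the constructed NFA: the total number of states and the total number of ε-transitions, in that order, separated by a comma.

18, 16

Bottom-up over the parse tree:
Each of the 6 symbol leaves contributes 2 states and 0 ε-transitions.
  q|r — 6 states, 4 ε-transitions
  (q|r)* — 8 states, 8 ε-transitions
  r|q|p — 8 states, 6 ε-transitions
  r(q|r)*(r|q|p) — 18 states, 16 ε-transitions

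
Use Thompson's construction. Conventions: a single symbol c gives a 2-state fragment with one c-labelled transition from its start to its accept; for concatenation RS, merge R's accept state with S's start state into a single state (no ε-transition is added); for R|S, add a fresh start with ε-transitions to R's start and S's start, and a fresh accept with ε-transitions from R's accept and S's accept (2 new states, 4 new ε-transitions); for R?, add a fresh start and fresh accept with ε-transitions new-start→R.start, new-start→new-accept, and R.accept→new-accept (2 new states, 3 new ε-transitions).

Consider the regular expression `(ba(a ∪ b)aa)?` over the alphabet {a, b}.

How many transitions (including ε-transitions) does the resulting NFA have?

13

By structural recursion:
Each of the 6 symbol leaves contributes 1 transition (1 symbol, 0 ε).
  a ∪ b — 6 transitions (2 symbol, 4 ε)
  ba(a ∪ b)aa — 10 transitions (6 symbol, 4 ε)
  (ba(a ∪ b)aa)? — 13 transitions (6 symbol, 7 ε)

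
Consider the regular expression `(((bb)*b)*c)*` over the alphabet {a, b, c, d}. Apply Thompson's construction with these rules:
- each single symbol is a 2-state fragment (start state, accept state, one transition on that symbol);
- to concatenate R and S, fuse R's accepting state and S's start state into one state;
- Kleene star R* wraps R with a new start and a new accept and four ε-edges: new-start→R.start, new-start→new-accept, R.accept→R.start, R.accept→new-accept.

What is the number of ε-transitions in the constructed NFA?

12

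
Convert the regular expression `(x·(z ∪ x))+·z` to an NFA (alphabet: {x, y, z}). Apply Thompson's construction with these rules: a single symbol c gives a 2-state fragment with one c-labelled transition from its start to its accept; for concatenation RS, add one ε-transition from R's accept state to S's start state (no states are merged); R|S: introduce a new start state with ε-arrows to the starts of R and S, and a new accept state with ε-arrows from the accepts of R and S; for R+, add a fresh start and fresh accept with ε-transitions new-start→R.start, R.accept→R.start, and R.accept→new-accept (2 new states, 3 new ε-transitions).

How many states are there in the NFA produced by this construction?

12

Bottom-up over the parse tree:
Each of the 4 symbol leaves contributes a 2-state fragment.
  z ∪ x : 6 states
  x·(z ∪ x) : 8 states
  (x·(z ∪ x))+ : 10 states
  (x·(z ∪ x))+·z : 12 states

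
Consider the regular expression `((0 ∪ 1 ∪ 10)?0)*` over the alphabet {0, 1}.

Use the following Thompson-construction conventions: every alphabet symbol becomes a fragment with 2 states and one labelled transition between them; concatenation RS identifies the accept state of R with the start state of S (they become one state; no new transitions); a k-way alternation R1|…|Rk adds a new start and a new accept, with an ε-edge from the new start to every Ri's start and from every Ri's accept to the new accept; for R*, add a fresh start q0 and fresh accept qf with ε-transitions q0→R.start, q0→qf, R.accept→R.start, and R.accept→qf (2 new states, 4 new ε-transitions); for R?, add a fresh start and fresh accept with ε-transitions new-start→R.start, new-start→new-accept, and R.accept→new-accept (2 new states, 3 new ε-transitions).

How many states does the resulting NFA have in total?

14

Building bottom-up:
Each of the 5 symbol leaves contributes a 2-state fragment.
  10 → 3 states
  0 ∪ 1 ∪ 10 → 9 states
  (0 ∪ 1 ∪ 10)? → 11 states
  (0 ∪ 1 ∪ 10)?0 → 12 states
  ((0 ∪ 1 ∪ 10)?0)* → 14 states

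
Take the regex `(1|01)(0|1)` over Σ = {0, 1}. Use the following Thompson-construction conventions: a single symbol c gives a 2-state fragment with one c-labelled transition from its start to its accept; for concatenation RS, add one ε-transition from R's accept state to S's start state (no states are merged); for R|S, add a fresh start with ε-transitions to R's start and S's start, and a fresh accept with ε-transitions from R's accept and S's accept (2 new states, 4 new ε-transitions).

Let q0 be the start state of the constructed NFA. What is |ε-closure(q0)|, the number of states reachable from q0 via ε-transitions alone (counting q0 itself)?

Work bottom-up. For each fragment F, track |ε-closure(F.start)| and whether F's accept lies in that closure (i.e. whether F accepts ε). A single-symbol fragment has closure size 1 and does not accept ε.
  01 : same as the first factor's closure: |ε-closure| = 1
  1|01 : |ε-closure| = 1 + 1 + 1 = 3 (the new accept is not ε-reachable since no branch accepts ε)
  0|1 : |ε-closure| = 1 + 1 + 1 = 3 (the new accept is not ε-reachable since no branch accepts ε)
  (1|01)(0|1) : |ε-closure| equals the left operand's closure size = 3 (its accept is not ε-reachable, so the closure stops there)

3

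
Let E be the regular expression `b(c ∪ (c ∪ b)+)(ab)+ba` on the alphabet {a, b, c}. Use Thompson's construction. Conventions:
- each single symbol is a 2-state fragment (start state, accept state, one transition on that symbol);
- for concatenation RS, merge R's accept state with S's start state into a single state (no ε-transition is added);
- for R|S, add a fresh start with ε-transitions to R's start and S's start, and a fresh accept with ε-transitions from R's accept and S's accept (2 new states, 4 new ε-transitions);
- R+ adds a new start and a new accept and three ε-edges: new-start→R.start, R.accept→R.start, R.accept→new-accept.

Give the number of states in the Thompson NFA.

19

By structural recursion:
Each of the 8 symbol leaves contributes a 2-state fragment.
  c ∪ b — 6 states
  (c ∪ b)+ — 8 states
  c ∪ (c ∪ b)+ — 12 states
  ab — 3 states
  (ab)+ — 5 states
  b(c ∪ (c ∪ b)+)(ab)+ba — 19 states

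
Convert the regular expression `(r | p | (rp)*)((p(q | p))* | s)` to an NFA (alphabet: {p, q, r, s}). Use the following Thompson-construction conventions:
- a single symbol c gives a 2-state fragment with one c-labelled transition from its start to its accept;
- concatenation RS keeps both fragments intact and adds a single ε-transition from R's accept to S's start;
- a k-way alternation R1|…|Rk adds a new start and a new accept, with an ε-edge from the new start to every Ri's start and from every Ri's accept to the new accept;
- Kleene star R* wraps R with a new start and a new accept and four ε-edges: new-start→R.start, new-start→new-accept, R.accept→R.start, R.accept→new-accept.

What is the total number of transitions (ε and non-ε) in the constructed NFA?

33

Recursing over subexpressions:
Each of the 8 symbol leaves contributes 1 transition (1 symbol, 0 ε).
  rp → 3 transitions (2 symbol, 1 ε)
  (rp)* → 7 transitions (2 symbol, 5 ε)
  r | p | (rp)* → 15 transitions (4 symbol, 11 ε)
  q | p → 6 transitions (2 symbol, 4 ε)
  p(q | p) → 8 transitions (3 symbol, 5 ε)
  (p(q | p))* → 12 transitions (3 symbol, 9 ε)
  (p(q | p))* | s → 17 transitions (4 symbol, 13 ε)
  (r | p | (rp)*)((p(q | p))* | s) → 33 transitions (8 symbol, 25 ε)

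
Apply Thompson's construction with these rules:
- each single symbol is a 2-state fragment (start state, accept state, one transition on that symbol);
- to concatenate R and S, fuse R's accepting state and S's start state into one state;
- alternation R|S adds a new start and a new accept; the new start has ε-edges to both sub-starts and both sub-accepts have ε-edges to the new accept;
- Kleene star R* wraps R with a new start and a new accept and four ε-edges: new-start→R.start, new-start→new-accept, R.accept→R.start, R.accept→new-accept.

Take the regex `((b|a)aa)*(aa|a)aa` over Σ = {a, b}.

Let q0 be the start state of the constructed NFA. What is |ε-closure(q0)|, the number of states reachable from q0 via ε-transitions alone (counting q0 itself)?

7

Let C(F) = |ε-closure(F.start)| within fragment F, and note whether F accepts ε. Symbol fragments have C = 1 and do not accept ε. Then:
  b|a → |closure| = 1 + 1 + 1 = 3 (the new accept is not ε-reachable since no branch accepts ε)
  (b|a)aa → same as the first factor's closure: |closure| = 3
  ((b|a)aa)* → new start has ε-edges to the inner start and to the new accept, so |closure| = 2 + 3 = 5
  aa → |closure| equals the left operand's closure size = 1 (its accept is not ε-reachable, so the closure stops there)
  aa|a → new start ε-reaches every alternative's start; none of them accept ε, so the new accept is not reached: |closure| = 1 + 1 + 1 = 3
  ((b|a)aa)*(aa|a)aa → |closure| = 5 + (3−1) = 7 (closure spills across the concat boundary because the left factor accepts ε)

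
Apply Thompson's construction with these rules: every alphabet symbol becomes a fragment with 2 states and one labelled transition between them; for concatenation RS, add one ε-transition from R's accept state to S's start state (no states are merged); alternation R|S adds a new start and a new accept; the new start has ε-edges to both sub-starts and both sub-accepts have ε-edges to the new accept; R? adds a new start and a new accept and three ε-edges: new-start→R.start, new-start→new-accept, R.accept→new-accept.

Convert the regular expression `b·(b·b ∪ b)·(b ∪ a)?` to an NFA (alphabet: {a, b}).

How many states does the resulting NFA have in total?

18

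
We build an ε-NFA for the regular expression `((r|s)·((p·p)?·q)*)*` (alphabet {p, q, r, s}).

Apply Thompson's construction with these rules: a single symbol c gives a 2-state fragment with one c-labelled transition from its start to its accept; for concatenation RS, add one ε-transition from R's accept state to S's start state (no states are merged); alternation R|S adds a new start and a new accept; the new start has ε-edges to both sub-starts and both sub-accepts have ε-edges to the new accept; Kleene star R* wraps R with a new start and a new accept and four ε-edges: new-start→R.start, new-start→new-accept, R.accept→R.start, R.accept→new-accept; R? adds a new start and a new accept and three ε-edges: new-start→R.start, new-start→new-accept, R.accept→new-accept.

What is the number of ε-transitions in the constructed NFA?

By structural recursion:
Each of the 5 symbol leaves contributes 0 ε-transitions.
  r|s → 4 ε-transitions
  p·p → 1 ε-transition
  (p·p)? → 4 ε-transitions
  (p·p)?·q → 5 ε-transitions
  ((p·p)?·q)* → 9 ε-transitions
  (r|s)·((p·p)?·q)* → 14 ε-transitions
  ((r|s)·((p·p)?·q)*)* → 18 ε-transitions

18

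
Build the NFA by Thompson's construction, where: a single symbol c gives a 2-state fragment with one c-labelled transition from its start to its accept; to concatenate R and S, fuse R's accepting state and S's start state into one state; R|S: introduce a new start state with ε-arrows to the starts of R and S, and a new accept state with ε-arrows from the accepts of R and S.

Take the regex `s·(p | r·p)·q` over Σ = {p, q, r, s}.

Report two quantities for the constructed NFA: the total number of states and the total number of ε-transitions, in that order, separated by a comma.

Building bottom-up:
Each of the 5 symbol leaves contributes 2 states and 0 ε-transitions.
  r·p → 3 states, 0 ε-transitions
  p | r·p → 7 states, 4 ε-transitions
  s·(p | r·p)·q → 9 states, 4 ε-transitions

9, 4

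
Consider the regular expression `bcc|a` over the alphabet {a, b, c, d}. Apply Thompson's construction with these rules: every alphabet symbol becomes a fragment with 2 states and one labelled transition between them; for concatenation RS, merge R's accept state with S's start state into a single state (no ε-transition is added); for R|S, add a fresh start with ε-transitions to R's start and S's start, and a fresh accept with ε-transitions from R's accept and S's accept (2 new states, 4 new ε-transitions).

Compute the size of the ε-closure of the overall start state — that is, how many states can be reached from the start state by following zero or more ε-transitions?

3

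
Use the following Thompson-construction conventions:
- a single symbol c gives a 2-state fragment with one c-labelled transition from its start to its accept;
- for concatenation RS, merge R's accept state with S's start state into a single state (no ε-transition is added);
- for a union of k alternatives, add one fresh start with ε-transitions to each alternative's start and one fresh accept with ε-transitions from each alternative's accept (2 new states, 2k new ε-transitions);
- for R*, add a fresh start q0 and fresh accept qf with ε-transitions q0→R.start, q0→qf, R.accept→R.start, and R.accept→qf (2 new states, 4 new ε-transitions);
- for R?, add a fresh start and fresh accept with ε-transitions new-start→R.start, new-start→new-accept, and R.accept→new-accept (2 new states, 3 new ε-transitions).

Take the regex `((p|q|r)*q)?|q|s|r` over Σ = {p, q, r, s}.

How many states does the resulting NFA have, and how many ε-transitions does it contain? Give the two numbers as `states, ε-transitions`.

By structural recursion:
Each of the 7 symbol leaves contributes 2 states and 0 ε-transitions.
  p|q|r : 8 states, 6 ε-transitions
  (p|q|r)* : 10 states, 10 ε-transitions
  (p|q|r)*q : 11 states, 10 ε-transitions
  ((p|q|r)*q)? : 13 states, 13 ε-transitions
  ((p|q|r)*q)?|q|s|r : 21 states, 21 ε-transitions

21, 21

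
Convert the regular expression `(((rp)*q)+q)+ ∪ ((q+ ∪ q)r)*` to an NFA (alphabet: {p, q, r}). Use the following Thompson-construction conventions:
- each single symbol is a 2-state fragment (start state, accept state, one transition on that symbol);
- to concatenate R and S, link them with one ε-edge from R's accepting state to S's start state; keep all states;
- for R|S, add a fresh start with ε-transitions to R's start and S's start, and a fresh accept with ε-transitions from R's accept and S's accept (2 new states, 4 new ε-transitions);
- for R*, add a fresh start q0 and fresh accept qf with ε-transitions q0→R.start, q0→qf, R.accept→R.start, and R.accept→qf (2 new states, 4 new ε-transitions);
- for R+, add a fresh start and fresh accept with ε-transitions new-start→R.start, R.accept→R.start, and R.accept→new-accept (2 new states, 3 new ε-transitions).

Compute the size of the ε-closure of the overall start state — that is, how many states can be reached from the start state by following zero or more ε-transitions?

Let C(F) = |ε-closure(F.start)| within fragment F, and note whether F accepts ε. Symbol fragments have C = 1 and do not accept ε. Then:
  rp : same as the first factor's closure: |ε-closure| = 1
  (rp)* : the star's fresh start ε-reaches both the body's start and the fresh accept: |ε-closure| = 2 + 1 = 3
  (rp)*q : the left operand accepts ε, so the closure extends into the next operand (via the concat ε-link); |ε-closure| = 3 + 1 = 4
  ((rp)*q)+ : new start ε-reaches only the body's start; the new accept needs a symbol first: |ε-closure| = 1 + 4 = 5
  ((rp)*q)+q : |ε-closure| equals the left operand's closure size = 5 (its accept is not ε-reachable, so the closure stops there)
  (((rp)*q)+q)+ : new start ε-reaches only the body's start; the new accept needs a symbol first: |ε-closure| = 1 + 5 = 6
  q+ : |ε-closure| = 1 + 1 = 2 (the body doesn't accept ε, so the new accept is not reached)
  q+ ∪ q : |ε-closure| = 1 + 2 + 1 = 4 (the new accept is not ε-reachable since no branch accepts ε)
  (q+ ∪ q)r : |ε-closure| equals the left operand's closure size = 4 (its accept is not ε-reachable, so the closure stops there)
  ((q+ ∪ q)r)* : |ε-closure| = 1 (new start) + 4 (body) + 1 (new accept) = 6
  (((rp)*q)+q)+ ∪ ((q+ ∪ q)r)* : |ε-closure| = 1 (new start) + (6 + 6) + 1 (new accept, since some branch ε-reaches its own accept) = 14

14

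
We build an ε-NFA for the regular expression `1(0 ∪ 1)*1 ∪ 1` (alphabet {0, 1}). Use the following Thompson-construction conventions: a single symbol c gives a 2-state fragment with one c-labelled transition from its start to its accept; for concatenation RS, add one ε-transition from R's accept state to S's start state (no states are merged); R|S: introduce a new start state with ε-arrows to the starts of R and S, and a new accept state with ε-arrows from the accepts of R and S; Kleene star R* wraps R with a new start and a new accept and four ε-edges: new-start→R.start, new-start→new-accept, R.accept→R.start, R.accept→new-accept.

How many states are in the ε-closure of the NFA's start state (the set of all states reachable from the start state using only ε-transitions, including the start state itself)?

3

Let C(F) = |ε-closure(F.start)| within fragment F, and note whether F accepts ε. Symbol fragments have C = 1 and do not accept ε. Then:
  0 ∪ 1 → new start ε-reaches every alternative's start; none of them accept ε, so the new accept is not reached: |closure| = 1 + 1 + 1 = 3
  (0 ∪ 1)* → the star's fresh start ε-reaches both the body's start and the fresh accept: |closure| = 2 + 3 = 5
  1(0 ∪ 1)*1 → |closure| equals the left operand's closure size = 1 (its accept is not ε-reachable, so the closure stops there)
  1(0 ∪ 1)*1 ∪ 1 → |closure| = 1 + 1 + 1 = 3 (the new accept is not ε-reachable since no branch accepts ε)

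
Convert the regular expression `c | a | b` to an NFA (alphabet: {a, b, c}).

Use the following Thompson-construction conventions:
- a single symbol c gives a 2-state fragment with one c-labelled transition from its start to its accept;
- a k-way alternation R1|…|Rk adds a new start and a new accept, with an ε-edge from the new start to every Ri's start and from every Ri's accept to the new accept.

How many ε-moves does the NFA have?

Recursing over subexpressions:
Each of the 3 symbol leaves contributes 0 ε-transitions.
  c | a | b : 6 ε-transitions

6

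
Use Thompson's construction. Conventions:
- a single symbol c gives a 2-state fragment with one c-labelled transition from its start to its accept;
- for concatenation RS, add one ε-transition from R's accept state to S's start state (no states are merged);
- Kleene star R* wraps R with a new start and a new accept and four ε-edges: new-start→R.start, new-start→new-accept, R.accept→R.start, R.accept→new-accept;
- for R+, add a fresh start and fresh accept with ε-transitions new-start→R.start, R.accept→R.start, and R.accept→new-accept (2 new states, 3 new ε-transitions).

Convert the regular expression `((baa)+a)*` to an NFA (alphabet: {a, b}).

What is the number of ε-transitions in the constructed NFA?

10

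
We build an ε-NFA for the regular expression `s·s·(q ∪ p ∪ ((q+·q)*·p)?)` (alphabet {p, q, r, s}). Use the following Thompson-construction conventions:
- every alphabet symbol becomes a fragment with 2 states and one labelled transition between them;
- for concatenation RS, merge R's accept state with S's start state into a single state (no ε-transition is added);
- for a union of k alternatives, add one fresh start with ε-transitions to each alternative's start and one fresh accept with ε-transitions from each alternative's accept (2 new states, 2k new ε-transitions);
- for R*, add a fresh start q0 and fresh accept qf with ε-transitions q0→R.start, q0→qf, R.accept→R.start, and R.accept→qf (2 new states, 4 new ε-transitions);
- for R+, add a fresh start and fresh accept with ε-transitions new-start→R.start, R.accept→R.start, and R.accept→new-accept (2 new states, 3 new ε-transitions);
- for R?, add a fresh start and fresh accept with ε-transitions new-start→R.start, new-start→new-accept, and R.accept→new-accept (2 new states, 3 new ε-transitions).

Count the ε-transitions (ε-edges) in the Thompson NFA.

16

Recursing over subexpressions:
Each of the 7 symbol leaves contributes 0 ε-transitions.
  q+ : 3 ε-transitions
  q+·q : 3 ε-transitions
  (q+·q)* : 7 ε-transitions
  (q+·q)*·p : 7 ε-transitions
  ((q+·q)*·p)? : 10 ε-transitions
  q ∪ p ∪ ((q+·q)*·p)? : 16 ε-transitions
  s·s·(q ∪ p ∪ ((q+·q)*·p)?) : 16 ε-transitions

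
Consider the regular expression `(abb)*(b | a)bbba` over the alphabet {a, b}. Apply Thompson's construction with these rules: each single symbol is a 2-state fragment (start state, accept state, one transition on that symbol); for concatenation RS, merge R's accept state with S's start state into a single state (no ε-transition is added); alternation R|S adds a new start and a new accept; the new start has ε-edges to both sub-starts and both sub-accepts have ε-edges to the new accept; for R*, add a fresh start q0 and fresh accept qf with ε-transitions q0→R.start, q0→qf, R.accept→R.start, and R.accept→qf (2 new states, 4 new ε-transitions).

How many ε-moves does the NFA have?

Per subexpression:
Each of the 9 symbol leaves contributes 0 ε-transitions.
  abb → 0 ε-transitions
  (abb)* → 4 ε-transitions
  b | a → 4 ε-transitions
  (abb)*(b | a)bbba → 8 ε-transitions

8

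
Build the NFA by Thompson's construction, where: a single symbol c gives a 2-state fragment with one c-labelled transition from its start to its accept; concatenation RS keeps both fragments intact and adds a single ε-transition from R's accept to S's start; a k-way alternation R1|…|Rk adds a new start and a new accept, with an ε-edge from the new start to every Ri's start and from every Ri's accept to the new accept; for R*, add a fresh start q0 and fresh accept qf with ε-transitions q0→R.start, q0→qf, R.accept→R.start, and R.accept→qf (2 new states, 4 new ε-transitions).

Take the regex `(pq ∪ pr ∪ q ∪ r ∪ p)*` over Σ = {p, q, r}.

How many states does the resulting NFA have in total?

Building bottom-up:
Each of the 7 symbol leaves contributes a 2-state fragment.
  pq : 4 states
  pr : 4 states
  pq ∪ pr ∪ q ∪ r ∪ p : 16 states
  (pq ∪ pr ∪ q ∪ r ∪ p)* : 18 states

18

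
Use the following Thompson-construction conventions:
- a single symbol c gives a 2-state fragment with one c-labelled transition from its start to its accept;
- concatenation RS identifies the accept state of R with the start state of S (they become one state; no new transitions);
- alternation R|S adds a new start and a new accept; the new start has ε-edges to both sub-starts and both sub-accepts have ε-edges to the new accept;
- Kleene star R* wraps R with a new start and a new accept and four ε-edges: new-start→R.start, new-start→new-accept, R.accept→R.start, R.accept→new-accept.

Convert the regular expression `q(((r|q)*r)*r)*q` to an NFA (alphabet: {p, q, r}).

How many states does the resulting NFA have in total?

16

Bottom-up over the parse tree:
Each of the 6 symbol leaves contributes a 2-state fragment.
  r|q : 6 states
  (r|q)* : 8 states
  (r|q)*r : 9 states
  ((r|q)*r)* : 11 states
  ((r|q)*r)*r : 12 states
  (((r|q)*r)*r)* : 14 states
  q(((r|q)*r)*r)*q : 16 states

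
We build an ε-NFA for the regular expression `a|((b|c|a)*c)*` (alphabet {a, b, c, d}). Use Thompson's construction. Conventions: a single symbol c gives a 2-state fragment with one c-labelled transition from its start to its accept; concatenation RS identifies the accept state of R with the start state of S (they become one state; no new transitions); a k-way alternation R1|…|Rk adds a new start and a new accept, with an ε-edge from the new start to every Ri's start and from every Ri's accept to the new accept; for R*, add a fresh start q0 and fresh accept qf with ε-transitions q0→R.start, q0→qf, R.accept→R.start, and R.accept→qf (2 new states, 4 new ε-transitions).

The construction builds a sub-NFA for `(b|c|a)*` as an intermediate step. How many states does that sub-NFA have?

10

Fragment for `(b|c|a)*`:
Each of the 3 symbol leaves contributes a 2-state fragment.
  b|c|a = 8 states
  (b|c|a)* = 10 states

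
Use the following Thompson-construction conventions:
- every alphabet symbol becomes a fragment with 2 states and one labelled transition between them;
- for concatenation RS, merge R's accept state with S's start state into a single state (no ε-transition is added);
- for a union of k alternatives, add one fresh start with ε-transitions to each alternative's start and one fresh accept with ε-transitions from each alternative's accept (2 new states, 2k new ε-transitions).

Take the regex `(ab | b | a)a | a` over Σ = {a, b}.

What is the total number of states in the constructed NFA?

Per subexpression:
Each of the 6 symbol leaves contributes a 2-state fragment.
  ab → 3 states
  ab | b | a → 9 states
  (ab | b | a)a → 10 states
  (ab | b | a)a | a → 14 states

14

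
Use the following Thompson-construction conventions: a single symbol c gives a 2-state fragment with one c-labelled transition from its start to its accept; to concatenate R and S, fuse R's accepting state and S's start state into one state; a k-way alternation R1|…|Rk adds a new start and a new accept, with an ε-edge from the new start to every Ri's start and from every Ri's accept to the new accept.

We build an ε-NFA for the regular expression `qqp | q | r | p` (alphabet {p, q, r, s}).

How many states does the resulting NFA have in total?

12

Bottom-up over the parse tree:
Each of the 6 symbol leaves contributes a 2-state fragment.
  qqp = 4 states
  qqp | q | r | p = 12 states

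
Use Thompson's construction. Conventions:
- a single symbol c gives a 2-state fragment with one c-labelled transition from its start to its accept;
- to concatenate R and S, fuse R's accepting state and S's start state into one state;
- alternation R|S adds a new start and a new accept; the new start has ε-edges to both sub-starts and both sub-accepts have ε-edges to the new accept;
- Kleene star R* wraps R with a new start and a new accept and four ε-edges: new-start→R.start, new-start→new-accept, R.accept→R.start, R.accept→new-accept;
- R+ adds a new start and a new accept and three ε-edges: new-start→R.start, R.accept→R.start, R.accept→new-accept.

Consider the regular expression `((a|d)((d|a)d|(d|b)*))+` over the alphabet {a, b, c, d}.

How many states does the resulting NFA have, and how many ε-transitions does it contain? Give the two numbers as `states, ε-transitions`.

Per subexpression:
Each of the 7 symbol leaves contributes 2 states and 0 ε-transitions.
  a|d : 6 states, 4 ε-transitions
  d|a : 6 states, 4 ε-transitions
  (d|a)d : 7 states, 4 ε-transitions
  d|b : 6 states, 4 ε-transitions
  (d|b)* : 8 states, 8 ε-transitions
  (d|a)d|(d|b)* : 17 states, 16 ε-transitions
  (a|d)((d|a)d|(d|b)*) : 22 states, 20 ε-transitions
  ((a|d)((d|a)d|(d|b)*))+ : 24 states, 23 ε-transitions

24, 23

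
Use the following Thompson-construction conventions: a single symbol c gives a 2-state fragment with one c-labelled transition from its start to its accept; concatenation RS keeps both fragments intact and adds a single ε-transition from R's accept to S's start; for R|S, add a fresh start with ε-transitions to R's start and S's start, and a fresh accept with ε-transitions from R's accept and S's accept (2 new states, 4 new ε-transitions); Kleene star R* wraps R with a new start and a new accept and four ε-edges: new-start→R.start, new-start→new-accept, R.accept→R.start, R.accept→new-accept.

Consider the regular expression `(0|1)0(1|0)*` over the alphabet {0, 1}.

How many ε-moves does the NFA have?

14

Bottom-up over the parse tree:
Each of the 5 symbol leaves contributes 0 ε-transitions.
  0|1 → 4 ε-transitions
  1|0 → 4 ε-transitions
  (1|0)* → 8 ε-transitions
  (0|1)0(1|0)* → 14 ε-transitions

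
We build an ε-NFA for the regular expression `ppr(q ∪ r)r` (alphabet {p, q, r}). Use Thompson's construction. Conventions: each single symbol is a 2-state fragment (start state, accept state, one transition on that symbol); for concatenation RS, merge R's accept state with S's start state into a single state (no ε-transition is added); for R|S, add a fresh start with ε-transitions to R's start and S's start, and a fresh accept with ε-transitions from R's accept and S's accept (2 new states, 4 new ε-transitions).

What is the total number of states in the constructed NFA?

10

Recursing over subexpressions:
Each of the 6 symbol leaves contributes a 2-state fragment.
  q ∪ r : 6 states
  ppr(q ∪ r)r : 10 states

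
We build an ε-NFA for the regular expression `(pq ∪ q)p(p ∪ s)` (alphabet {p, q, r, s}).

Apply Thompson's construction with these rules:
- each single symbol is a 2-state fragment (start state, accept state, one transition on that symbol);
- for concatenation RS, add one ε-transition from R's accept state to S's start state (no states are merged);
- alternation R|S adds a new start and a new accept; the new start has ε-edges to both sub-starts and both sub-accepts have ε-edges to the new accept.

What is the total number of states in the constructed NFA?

16

Per subexpression:
Each of the 6 symbol leaves contributes a 2-state fragment.
  pq → 4 states
  pq ∪ q → 8 states
  p ∪ s → 6 states
  (pq ∪ q)p(p ∪ s) → 16 states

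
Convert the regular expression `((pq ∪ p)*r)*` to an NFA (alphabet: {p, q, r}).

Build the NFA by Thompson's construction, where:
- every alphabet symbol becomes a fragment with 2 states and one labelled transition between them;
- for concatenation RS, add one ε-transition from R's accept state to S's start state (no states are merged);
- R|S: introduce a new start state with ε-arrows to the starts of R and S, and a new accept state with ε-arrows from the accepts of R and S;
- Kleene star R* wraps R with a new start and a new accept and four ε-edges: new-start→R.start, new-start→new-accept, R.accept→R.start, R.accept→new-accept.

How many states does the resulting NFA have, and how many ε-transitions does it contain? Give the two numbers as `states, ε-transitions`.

14, 14

Building bottom-up:
Each of the 4 symbol leaves contributes 2 states and 0 ε-transitions.
  pq = 4 states, 1 ε-transition
  pq ∪ p = 8 states, 5 ε-transitions
  (pq ∪ p)* = 10 states, 9 ε-transitions
  (pq ∪ p)*r = 12 states, 10 ε-transitions
  ((pq ∪ p)*r)* = 14 states, 14 ε-transitions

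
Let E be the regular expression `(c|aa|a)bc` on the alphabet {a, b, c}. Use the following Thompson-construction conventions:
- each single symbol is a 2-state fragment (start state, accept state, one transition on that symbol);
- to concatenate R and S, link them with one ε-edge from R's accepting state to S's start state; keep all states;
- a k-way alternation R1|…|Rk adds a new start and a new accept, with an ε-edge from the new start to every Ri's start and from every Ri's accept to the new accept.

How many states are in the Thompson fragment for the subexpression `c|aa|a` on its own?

10

Fragment for `c|aa|a`:
Each of the 4 symbol leaves contributes a 2-state fragment.
  aa : 4 states
  c|aa|a : 10 states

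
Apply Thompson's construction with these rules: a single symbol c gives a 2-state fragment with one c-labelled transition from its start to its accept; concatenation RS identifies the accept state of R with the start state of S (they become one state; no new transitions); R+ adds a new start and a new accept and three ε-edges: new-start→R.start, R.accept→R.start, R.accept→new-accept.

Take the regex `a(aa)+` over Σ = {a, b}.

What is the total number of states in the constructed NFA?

Building bottom-up:
Each of the 3 symbol leaves contributes a 2-state fragment.
  aa = 3 states
  (aa)+ = 5 states
  a(aa)+ = 6 states

6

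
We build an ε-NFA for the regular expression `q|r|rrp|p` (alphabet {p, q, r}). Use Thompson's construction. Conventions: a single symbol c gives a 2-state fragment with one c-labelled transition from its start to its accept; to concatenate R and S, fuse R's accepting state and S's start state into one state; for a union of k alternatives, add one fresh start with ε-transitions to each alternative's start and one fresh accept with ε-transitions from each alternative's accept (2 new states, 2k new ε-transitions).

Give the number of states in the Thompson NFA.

12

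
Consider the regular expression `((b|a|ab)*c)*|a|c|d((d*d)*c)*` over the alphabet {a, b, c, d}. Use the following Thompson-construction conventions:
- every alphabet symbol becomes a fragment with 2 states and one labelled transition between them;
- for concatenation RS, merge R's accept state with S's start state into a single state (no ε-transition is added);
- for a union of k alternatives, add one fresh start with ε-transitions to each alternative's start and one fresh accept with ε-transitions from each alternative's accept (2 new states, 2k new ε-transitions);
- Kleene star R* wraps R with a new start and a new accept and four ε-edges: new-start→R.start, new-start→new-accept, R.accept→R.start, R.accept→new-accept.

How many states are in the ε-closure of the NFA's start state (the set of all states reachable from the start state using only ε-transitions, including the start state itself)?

Work bottom-up. For each fragment F, track |ε-closure(F.start)| and whether F's accept lies in that closure (i.e. whether F accepts ε). A single-symbol fragment has closure size 1 and does not accept ε.
  ab : same as the first factor's closure: |closure| = 1
  b|a|ab : |closure| = 1 + 1 + 1 + 1 = 4 (the new accept is not ε-reachable since no branch accepts ε)
  (b|a|ab)* : new start has ε-edges to the inner start and to the new accept, so |closure| = 2 + 4 = 6
  (b|a|ab)*c : |closure| = 6 + (1−1) = 6 (closure spills across the concat boundary because the left factor accepts ε)
  ((b|a|ab)*c)* : the star's fresh start ε-reaches both the body's start and the fresh accept: |closure| = 2 + 6 = 8
  d* : the star's fresh start ε-reaches both the body's start and the fresh accept: |closure| = 2 + 1 = 3
  d*d : the left operand accepts ε, so the closure extends into the next operand (the shared merged state is already counted); |closure| = 3 + (1−1) = 3
  (d*d)* : new start has ε-edges to the inner start and to the new accept, so |closure| = 2 + 3 = 5
  (d*d)*c : the left operand accepts ε, so the closure extends into the next operand (the shared merged state is already counted); |closure| = 5 + (1−1) = 5
  ((d*d)*c)* : the star's fresh start ε-reaches both the body's start and the fresh accept: |closure| = 2 + 5 = 7
  d((d*d)*c)* : |closure| equals the left operand's closure size = 1 (its accept is not ε-reachable, so the closure stops there)
  ((b|a|ab)*c)*|a|c|d((d*d)*c)* : |closure| = 1 (new start) + (8 + 1 + 1 + 1) + 1 (new accept, since some branch ε-reaches its own accept) = 13

13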